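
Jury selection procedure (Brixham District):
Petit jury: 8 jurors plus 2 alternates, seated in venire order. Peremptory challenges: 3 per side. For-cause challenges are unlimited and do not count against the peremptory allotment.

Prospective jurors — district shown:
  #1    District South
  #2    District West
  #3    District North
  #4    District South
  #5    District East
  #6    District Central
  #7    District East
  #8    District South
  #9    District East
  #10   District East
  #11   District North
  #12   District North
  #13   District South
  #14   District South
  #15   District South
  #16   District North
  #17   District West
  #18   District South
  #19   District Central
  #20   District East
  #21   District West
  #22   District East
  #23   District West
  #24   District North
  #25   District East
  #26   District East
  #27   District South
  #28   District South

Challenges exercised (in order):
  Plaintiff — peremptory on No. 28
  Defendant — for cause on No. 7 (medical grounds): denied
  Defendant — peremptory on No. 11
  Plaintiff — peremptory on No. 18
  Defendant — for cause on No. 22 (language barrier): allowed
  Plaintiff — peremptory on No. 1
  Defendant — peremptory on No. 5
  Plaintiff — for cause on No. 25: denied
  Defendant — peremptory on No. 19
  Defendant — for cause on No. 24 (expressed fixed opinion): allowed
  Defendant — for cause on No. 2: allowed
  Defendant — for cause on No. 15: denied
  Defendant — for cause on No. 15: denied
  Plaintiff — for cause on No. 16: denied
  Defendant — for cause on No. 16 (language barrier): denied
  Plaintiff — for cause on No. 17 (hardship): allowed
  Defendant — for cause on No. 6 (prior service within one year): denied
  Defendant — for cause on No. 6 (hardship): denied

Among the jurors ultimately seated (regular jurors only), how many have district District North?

Removed: #1, #2, #5, #11, #17, #18, #19, #22, #24, #28.
Seated jurors 1–8: #3, #4, #6, #7, #8, #9, #10, #12 (alternates #13, #14 not counted).
Of those, in District North: #3, #12 → 2.

2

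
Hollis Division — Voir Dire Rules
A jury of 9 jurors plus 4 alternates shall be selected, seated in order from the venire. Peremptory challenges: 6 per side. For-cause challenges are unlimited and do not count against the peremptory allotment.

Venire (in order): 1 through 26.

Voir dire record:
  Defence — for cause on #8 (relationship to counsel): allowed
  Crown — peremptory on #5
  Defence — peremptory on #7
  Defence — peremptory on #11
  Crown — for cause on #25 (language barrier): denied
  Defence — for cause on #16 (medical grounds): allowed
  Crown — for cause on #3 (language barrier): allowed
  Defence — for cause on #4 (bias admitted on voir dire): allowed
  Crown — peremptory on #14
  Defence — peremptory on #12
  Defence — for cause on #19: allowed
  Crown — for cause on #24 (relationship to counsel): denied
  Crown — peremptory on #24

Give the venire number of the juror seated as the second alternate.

21

Removed: #3, #4, #5, #7, #8, #11, #12, #14, #16, #19, #24. (#25 stays — for-cause denied.)
Seating in order: seats 1–9 → #1, #2, #6, #9, #10, #13, #15, #17, #18; alternates → #20, #21, #22, #23.
So alternate 2 is #21.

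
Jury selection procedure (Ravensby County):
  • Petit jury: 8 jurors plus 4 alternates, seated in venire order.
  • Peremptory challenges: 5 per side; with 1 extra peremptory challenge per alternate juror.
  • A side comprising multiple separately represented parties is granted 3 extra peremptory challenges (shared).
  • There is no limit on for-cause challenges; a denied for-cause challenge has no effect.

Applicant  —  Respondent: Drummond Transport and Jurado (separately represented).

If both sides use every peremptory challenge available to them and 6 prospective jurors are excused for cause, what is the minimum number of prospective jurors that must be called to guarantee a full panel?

Seats to fill: 8 + 4 alternates = 12.
Peremptories — Applicant: 5 + 1×4 = 9; Respondent: 5 + 1×4 + 3 = 12; total 21.
For-cause removals: 6.
Minimum venire: 12 + 21 + 6 = 39.

39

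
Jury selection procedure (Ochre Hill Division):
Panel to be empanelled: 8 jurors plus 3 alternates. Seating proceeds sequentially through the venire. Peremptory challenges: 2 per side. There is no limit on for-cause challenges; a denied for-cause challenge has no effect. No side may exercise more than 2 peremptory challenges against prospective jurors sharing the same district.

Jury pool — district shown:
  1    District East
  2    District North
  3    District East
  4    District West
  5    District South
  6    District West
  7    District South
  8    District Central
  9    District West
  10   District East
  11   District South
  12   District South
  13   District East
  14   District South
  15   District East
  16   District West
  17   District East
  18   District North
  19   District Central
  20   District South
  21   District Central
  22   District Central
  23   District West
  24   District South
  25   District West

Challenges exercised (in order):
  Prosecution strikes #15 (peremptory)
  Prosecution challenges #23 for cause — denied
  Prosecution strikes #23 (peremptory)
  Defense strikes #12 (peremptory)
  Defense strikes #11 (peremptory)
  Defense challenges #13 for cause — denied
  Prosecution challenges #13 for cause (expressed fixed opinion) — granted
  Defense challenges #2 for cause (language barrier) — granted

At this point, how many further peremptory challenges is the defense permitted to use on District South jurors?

Defense peremptories so far: #12, #11 — 2 of 2 used, 0 left overall.
Against District South: #12, #11 — 2 used; per-district cap 2 leaves 0.
Binding limit: min(0, 0) = 0.

0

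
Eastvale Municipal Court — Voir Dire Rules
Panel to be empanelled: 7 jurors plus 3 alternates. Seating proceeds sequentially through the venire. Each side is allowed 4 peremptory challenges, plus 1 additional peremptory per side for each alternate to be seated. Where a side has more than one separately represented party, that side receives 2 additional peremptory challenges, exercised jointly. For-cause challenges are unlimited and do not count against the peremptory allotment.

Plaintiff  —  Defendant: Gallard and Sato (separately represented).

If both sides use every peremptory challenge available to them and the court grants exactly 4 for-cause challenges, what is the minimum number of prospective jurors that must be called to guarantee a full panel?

30

Seats to fill: 7 + 3 alternates = 10.
Peremptories — Plaintiff: 4 + 1×3 = 7; Defendant: 4 + 1×3 + 2 = 9; total 16.
For-cause removals: 4.
Minimum venire: 10 + 16 + 4 = 30.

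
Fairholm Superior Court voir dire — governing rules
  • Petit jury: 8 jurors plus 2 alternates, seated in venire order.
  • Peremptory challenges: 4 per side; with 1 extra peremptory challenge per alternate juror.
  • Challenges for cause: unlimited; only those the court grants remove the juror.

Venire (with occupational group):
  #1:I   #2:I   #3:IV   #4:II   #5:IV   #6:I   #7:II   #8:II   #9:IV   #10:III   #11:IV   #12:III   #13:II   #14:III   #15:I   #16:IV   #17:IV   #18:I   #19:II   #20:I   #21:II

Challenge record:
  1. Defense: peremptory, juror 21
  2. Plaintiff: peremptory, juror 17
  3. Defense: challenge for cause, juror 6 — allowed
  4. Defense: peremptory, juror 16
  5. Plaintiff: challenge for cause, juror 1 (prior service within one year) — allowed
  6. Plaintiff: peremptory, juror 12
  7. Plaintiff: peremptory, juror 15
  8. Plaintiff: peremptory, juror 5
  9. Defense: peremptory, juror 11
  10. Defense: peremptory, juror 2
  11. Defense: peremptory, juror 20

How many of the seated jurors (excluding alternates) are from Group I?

0

Removed: #1, #2, #5, #6, #11, #12, #15, #16, #17, #20, #21.
Seated jurors 1–8: #3, #4, #7, #8, #9, #10, #13, #14 (alternates #18, #19 not counted).
None of those are in Group I → 0.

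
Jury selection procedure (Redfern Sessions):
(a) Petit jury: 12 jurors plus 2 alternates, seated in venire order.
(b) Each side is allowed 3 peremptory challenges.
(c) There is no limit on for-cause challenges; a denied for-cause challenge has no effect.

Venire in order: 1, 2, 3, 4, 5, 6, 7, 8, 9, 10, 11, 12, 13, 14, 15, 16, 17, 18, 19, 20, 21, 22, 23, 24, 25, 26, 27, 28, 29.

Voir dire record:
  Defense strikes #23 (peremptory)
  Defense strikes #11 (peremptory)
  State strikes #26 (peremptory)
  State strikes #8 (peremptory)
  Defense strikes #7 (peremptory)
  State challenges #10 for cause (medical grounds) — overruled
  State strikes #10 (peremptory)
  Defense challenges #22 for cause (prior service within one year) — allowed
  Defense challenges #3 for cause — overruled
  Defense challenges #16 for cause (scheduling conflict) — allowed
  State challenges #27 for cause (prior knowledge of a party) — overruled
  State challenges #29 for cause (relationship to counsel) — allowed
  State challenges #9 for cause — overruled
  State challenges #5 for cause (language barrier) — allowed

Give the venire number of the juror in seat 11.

Removed: #5, #7, #8, #10, #11, #16, #22, #23, #26, #29. (#3, #9, #27 stay — for-cause denied.)
Filling seats in venire order through position 11: #1, #2, #3, #4, #6, #9, #12, #13, #14, #15, #17.
So seat 11 is #17.

17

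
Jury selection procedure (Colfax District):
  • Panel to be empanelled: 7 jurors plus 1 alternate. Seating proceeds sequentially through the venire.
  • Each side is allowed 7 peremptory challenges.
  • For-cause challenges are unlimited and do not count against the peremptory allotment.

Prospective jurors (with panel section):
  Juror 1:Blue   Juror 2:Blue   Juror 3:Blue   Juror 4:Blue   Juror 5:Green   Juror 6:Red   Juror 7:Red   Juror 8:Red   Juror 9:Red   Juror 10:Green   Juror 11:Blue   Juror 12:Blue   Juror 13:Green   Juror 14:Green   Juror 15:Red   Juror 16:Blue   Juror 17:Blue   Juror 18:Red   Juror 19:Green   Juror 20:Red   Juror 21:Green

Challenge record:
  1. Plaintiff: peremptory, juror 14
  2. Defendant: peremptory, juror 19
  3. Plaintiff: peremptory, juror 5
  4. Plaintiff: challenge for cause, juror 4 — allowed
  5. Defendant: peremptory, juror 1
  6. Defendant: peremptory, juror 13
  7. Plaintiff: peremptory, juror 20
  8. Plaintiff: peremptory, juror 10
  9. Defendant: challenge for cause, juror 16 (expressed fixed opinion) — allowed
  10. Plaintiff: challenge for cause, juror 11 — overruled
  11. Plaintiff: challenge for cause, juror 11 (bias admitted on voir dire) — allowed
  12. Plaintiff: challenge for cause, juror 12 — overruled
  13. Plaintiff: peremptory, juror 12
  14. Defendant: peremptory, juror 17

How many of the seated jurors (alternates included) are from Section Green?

0

Removed: #1, #4, #5, #10, #11, #12, #13, #14, #16, #17, #19, #20.
Seated (8 incl. alternates): #2, #3, #6, #7, #8, #9, #15, #18.
None of those are in Section Green → 0.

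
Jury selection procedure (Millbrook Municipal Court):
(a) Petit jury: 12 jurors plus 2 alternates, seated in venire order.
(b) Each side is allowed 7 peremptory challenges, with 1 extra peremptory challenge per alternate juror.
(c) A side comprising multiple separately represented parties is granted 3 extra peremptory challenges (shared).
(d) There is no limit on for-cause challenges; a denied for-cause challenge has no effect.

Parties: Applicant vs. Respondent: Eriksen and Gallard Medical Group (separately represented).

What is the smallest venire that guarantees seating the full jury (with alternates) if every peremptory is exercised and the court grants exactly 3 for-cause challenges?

38

Seats to fill: 12 + 2 alternates = 14.
Peremptories — Applicant: 7 + 1×2 = 9; Respondent: 7 + 1×2 + 3 = 12; total 21.
For-cause removals: 3.
Minimum venire: 14 + 21 + 3 = 38.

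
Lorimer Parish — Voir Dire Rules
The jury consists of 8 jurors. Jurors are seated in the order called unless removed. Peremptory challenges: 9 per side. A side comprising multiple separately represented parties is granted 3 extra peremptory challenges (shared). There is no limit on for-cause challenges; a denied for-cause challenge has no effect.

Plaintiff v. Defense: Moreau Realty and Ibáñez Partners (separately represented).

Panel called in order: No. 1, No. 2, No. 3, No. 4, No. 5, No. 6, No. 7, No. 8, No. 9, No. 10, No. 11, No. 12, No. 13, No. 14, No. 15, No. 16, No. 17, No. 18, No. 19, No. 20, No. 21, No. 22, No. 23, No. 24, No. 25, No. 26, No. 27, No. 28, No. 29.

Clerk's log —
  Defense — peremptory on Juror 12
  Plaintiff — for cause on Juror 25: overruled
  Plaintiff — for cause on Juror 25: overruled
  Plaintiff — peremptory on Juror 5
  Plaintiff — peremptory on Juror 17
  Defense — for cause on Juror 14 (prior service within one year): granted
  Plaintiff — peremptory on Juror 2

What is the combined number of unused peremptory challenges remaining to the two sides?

Plaintiff allotment: 9. Defense allotment: 9 base + 3 multi-party = 12.
Plaintiff peremptories used: #5, #17, #2 — 3 (for-cause on #25, #25 don't count).
Defense peremptories used: #12 — 1 (the for-cause on #14 doesn't count).
Remaining: (9 − 3) + (12 − 1) = 17.

17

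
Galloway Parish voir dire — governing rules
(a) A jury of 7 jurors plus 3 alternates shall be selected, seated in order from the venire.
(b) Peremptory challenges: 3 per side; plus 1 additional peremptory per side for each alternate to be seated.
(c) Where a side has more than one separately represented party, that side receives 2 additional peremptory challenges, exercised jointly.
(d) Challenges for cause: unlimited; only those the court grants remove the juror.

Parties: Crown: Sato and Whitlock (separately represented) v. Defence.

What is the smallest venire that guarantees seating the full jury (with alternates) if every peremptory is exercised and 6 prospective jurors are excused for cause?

30

Seats to fill: 7 + 3 alternates = 10.
Peremptories — Crown: 3 + 1×3 + 2 = 8; Defence: 3 + 1×3 = 6; total 14.
For-cause removals: 6.
Minimum venire: 10 + 14 + 6 = 30.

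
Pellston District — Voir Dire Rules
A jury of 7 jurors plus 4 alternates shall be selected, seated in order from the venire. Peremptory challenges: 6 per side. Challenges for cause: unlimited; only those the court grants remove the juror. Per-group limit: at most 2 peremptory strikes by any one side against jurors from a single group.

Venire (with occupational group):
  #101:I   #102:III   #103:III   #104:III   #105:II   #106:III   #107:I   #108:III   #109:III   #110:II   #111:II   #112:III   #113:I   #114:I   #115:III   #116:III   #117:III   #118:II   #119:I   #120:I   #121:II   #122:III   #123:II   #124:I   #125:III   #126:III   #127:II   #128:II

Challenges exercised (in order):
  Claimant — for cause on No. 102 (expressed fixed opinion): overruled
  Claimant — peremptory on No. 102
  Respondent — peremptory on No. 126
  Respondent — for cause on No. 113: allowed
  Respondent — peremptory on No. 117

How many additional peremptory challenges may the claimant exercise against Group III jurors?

Claimant peremptories so far: #102 — 1 of 6 used, 5 left overall.
Against Group III: #102 — 1 used; per-group cap 2 leaves 1.
Binding limit: min(5, 1) = 1.

1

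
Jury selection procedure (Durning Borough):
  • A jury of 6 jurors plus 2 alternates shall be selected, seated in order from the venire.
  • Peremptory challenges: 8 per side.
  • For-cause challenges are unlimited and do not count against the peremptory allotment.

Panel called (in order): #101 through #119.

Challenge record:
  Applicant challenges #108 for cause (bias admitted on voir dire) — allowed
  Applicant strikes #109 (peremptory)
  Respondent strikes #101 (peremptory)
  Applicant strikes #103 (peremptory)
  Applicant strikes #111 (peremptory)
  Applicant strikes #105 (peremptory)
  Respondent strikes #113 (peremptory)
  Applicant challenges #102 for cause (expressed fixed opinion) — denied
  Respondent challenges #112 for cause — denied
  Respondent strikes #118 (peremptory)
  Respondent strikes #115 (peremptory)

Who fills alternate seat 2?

Removed: #101, #103, #105, #108, #109, #111, #113, #115, #118. (#102, #112 stay — for-cause denied.)
Filling seats in venire order through position 8: #102, #104, #106, #107, #110, #112, #114, #116.
So alternate 2 is #116.

116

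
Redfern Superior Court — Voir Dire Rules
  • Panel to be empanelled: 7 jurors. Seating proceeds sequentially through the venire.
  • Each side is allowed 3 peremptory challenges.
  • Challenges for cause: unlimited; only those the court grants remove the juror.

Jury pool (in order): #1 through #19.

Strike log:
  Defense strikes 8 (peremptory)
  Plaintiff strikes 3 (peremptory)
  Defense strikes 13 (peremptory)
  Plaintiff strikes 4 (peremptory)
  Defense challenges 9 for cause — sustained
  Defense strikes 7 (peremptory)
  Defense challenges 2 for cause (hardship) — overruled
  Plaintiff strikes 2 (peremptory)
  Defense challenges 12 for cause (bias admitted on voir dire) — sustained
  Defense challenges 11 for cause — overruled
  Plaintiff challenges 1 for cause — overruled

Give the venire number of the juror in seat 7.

Removed: #2, #3, #4, #7, #8, #9, #12, #13. (#1, #11 stay — for-cause denied.)
Seating in order: seats 1–7 → #1, #5, #6, #10, #11, #14, #15.
So seat 7 is #15.

15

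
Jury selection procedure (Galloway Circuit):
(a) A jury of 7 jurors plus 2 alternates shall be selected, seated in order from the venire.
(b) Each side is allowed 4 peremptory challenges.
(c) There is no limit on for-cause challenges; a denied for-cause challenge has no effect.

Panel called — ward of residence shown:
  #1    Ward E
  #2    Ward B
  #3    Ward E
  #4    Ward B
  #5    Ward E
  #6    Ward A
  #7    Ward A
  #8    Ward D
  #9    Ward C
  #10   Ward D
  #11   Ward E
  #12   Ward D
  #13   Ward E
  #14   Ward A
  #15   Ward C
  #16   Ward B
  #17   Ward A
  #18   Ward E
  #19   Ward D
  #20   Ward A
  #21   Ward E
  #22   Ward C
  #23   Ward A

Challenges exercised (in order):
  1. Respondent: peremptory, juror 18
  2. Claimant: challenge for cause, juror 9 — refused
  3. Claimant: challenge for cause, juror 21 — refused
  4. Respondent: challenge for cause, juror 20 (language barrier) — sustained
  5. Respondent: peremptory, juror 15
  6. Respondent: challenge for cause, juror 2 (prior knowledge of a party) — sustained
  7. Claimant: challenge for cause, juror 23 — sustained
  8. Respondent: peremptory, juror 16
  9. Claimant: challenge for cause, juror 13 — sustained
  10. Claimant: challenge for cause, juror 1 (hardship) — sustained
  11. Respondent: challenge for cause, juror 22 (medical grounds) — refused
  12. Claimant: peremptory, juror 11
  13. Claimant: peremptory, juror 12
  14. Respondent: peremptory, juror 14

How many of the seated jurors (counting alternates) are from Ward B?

Removed: #1, #2, #11, #12, #13, #14, #15, #16, #18, #20, #23.
Seated (9 incl. alternates): #3, #4, #5, #6, #7, #8, #9, #10, #17.
Of those, in Ward B: #4 → 1.

1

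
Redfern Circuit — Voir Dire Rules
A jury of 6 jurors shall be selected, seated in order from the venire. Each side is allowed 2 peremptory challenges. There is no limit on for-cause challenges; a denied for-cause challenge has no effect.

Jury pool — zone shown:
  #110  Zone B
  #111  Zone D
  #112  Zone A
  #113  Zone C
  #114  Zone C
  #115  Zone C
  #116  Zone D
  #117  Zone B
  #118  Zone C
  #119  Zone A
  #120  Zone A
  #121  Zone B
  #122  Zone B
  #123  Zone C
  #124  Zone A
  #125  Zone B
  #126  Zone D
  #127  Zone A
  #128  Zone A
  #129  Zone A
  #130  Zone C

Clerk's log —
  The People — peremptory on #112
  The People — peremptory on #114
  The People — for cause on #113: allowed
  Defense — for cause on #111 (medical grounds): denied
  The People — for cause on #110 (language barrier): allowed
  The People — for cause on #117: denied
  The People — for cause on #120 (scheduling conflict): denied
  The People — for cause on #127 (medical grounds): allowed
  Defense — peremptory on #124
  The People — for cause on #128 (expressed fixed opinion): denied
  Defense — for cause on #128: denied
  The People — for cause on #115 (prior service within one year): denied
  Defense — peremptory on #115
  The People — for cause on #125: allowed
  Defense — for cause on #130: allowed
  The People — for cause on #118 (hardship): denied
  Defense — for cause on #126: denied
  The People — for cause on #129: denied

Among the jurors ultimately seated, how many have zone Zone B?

1

Removed: #110, #112, #113, #114, #115, #124, #125, #127, #130.
Seated jurors 1–6: #111, #116, #117, #118, #119, #120.
Of those, in Zone B: #117 → 1.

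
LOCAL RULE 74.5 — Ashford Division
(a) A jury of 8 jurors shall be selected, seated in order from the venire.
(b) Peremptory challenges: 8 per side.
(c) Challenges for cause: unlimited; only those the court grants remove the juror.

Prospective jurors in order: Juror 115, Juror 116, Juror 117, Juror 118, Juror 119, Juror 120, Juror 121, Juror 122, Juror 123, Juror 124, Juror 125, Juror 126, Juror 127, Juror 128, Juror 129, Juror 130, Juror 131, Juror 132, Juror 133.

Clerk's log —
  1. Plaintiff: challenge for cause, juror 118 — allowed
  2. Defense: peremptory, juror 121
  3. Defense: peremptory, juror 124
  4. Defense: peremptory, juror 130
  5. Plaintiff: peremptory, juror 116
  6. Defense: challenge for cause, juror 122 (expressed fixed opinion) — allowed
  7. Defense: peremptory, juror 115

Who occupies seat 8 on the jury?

Removed: #115, #116, #118, #121, #122, #124, #130.
Seating in order: seats 1–8 → #117, #119, #120, #123, #125, #126, #127, #128.
So seat 8 is #128.

128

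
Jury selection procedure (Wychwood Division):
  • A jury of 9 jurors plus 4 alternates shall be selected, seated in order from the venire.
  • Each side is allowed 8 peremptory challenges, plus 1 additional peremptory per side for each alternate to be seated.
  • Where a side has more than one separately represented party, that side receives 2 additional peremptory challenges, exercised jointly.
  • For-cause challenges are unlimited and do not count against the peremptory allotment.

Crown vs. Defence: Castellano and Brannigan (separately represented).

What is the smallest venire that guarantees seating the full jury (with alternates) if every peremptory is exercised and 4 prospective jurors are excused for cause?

43

Seats to fill: 9 + 4 alternates = 13.
Peremptories — Crown: 8 + 1×4 = 12; Defence: 8 + 1×4 + 2 = 14; total 26.
For-cause removals: 4.
Minimum venire: 13 + 26 + 4 = 43.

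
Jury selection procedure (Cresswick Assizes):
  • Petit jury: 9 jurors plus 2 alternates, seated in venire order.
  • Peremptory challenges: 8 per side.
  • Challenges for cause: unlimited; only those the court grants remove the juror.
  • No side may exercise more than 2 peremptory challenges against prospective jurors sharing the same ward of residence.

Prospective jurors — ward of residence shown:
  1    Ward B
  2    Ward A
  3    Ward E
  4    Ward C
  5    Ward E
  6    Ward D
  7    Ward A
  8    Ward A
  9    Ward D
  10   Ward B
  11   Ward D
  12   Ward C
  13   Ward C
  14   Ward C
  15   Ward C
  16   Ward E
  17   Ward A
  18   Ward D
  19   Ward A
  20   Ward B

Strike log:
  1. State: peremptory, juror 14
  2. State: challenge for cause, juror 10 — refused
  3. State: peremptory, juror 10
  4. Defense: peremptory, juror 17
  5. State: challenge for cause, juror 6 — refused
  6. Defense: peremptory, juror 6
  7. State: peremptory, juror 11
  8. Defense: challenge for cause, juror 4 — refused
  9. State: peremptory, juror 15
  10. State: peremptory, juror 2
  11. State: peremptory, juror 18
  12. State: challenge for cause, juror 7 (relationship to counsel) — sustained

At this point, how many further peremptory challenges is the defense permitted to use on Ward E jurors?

Defense peremptories so far: #17, #6 — 2 of 8 used, 6 left overall.
Against Ward E: none yet — per-ward cap 2 leaves 2.
Binding limit: min(6, 2) = 2.

2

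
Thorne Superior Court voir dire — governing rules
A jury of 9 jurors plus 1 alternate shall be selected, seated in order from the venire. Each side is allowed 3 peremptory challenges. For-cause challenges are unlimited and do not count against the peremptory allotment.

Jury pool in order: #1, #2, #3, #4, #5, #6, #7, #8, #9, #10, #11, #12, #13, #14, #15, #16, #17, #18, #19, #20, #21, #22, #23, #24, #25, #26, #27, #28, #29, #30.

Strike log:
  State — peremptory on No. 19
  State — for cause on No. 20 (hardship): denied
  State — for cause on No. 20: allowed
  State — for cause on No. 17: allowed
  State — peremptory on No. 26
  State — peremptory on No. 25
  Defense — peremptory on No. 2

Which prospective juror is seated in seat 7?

Removed: #2, #17, #19, #20, #25, #26.
Seating in order: seats 1–9 → #1, #3, #4, #5, #6, #7, #8, #9, #10; alternates → #11.
So seat 7 is #8.

8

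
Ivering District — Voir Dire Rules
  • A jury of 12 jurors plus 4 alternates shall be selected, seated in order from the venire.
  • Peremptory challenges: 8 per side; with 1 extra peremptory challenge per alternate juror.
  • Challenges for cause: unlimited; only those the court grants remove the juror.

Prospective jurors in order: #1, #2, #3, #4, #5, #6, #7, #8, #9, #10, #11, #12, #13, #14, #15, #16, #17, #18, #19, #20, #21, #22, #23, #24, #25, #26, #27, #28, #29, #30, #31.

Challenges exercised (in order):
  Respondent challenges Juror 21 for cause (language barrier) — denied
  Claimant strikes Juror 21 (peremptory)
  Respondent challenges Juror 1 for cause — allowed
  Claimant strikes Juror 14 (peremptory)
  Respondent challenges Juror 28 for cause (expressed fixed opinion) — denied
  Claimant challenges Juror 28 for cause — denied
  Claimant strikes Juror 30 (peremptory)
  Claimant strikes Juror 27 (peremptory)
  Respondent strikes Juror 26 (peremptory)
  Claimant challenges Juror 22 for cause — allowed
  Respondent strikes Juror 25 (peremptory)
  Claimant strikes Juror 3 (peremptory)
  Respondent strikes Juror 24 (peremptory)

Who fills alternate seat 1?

Removed: #1, #3, #14, #21, #22, #24, #25, #26, #27, #30. (#28 stays — for-cause denied.)
Seating in order: seats 1–12 → #2, #4, #5, #6, #7, #8, #9, #10, #11, #12, #13, #15; alternates → #16, #17, #18, #19.
So alternate 1 is #16.

16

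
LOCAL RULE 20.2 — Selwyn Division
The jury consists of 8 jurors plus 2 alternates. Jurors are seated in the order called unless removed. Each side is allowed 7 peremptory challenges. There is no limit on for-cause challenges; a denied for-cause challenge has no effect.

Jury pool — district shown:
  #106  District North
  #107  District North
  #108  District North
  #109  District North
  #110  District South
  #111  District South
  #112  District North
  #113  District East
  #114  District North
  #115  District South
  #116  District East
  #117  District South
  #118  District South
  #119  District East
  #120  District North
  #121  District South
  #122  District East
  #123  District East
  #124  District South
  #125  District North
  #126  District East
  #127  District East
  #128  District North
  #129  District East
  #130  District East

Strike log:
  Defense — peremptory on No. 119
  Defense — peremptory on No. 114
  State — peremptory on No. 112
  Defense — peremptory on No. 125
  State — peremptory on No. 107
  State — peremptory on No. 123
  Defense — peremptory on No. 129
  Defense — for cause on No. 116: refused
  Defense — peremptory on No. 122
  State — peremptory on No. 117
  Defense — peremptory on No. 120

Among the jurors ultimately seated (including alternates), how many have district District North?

Removed: #107, #112, #114, #117, #119, #120, #122, #123, #125, #129.
Seated (10 incl. alternates): #106, #108, #109, #110, #111, #113, #115, #116, #118, #121.
Of those, in District North: #106, #108, #109 → 3.

3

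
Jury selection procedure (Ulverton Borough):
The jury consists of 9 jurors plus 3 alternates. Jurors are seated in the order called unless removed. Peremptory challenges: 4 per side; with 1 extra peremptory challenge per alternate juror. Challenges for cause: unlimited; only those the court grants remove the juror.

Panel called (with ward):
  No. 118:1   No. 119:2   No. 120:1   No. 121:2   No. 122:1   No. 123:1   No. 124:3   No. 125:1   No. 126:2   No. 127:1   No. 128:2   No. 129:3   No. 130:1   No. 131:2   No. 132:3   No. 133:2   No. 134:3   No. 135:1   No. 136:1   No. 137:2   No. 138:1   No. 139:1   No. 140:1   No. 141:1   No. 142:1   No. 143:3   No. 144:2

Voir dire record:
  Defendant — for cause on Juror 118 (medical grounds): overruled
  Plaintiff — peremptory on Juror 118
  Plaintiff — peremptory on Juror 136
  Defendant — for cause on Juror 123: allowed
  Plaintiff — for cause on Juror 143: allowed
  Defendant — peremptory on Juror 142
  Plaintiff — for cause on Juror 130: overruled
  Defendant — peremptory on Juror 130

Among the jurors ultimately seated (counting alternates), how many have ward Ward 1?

4

Removed: #118, #123, #130, #136, #142, #143.
Seated (12 incl. alternates): #119, #120, #121, #122, #124, #125, #126, #127, #128, #129, #131, #132.
Of those, in Ward 1: #120, #122, #125, #127 → 4.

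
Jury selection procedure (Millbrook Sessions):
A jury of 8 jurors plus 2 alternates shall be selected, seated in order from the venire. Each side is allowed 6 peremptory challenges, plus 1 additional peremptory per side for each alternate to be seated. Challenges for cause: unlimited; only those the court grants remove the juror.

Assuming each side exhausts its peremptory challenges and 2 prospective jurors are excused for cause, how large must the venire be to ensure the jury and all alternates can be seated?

Seats to fill: 8 + 2 alternates = 10.
Peremptories: 6 + 1×2 = 8 per side × 2 sides = 16.
For-cause removals: 2.
Minimum venire: 10 + 16 + 2 = 28.

28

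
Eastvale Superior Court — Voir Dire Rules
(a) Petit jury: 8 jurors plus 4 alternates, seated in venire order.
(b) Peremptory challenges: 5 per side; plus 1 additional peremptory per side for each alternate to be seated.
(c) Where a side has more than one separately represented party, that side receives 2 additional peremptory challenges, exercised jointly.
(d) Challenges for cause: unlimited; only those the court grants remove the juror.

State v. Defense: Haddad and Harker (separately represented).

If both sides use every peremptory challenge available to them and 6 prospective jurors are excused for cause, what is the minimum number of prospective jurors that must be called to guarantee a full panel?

38

Seats to fill: 8 + 4 alternates = 12.
Peremptories — State: 5 + 1×4 = 9; Defense: 5 + 1×4 + 2 = 11; total 20.
For-cause removals: 6.
Minimum venire: 12 + 20 + 6 = 38.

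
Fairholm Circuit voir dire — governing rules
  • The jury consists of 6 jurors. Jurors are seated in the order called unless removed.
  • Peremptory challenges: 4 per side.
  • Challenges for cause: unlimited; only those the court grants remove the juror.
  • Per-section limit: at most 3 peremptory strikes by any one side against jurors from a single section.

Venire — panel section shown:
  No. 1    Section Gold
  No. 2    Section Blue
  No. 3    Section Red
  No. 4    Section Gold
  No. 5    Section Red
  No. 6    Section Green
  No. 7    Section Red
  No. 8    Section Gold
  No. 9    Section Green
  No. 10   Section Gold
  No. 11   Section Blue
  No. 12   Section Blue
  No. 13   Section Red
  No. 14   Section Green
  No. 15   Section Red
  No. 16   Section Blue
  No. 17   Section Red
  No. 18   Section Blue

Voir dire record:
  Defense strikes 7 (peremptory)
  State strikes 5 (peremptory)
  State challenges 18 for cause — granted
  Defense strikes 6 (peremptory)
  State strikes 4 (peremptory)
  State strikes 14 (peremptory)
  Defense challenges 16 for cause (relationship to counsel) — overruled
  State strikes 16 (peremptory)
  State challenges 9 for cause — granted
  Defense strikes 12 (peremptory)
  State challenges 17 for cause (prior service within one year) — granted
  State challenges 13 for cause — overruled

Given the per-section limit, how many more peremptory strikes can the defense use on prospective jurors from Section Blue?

Defense peremptories so far: #7, #6, #12 — 3 of 4 used, 1 left overall.
Against Section Blue: #12 — 1 used; per-section cap 3 leaves 2.
Binding limit: min(1, 2) = 1.

1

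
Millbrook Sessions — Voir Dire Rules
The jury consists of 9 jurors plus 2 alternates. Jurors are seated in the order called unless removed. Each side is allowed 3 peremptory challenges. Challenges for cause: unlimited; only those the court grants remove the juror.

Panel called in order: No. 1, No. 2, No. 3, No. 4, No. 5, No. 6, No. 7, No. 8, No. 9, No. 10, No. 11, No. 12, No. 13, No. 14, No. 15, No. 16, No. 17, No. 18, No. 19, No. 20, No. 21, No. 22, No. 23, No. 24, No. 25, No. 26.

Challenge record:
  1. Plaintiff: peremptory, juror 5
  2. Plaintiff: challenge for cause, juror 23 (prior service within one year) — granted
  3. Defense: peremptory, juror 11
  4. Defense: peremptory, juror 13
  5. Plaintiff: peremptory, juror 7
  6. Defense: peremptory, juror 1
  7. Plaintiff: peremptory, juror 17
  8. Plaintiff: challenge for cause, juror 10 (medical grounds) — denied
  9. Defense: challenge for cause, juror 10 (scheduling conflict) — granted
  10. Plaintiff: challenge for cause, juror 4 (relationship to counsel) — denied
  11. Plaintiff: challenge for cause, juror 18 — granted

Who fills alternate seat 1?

16

Removed: #1, #5, #7, #10, #11, #13, #17, #18, #23. (#4 stays — for-cause denied.)
Filling seats in venire order through position 10: #2, #3, #4, #6, #8, #9, #12, #14, #15, #16.
So alternate 1 is #16.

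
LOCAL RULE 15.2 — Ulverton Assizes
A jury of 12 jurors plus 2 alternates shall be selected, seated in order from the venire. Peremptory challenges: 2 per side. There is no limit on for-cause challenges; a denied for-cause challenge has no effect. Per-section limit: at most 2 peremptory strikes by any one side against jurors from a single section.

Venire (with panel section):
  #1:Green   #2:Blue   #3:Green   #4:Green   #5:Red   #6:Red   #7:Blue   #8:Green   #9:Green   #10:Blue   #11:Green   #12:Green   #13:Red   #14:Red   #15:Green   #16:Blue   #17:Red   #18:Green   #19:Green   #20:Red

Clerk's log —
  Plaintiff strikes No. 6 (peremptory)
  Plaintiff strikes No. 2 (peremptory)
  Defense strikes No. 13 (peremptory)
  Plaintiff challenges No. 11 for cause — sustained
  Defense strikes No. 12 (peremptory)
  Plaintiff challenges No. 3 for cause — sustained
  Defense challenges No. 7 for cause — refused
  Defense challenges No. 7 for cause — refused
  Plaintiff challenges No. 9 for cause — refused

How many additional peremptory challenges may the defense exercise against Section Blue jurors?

0

Defense peremptories so far: #13, #12 — 2 of 2 used, 0 left overall.
Against Section Blue: none yet — per-section cap 2 leaves 2.
Binding limit: min(0, 2) = 0.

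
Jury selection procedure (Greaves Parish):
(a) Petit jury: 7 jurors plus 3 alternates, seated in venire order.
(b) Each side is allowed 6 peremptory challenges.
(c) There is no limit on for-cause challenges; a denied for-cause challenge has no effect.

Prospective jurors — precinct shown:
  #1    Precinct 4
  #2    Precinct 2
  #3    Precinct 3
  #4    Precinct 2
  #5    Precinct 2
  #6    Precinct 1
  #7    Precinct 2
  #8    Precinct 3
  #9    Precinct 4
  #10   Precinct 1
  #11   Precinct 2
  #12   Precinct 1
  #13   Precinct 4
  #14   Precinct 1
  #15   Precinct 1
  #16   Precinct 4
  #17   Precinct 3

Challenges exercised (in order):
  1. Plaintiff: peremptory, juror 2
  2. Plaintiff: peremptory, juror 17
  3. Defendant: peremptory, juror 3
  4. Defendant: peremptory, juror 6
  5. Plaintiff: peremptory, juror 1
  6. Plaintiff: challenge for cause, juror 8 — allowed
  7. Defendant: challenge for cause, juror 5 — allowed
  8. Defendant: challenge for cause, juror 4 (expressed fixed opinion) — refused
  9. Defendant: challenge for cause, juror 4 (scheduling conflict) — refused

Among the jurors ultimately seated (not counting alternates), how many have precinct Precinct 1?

Removed: #1, #2, #3, #5, #6, #8, #17.
Seated jurors 1–7: #4, #7, #9, #10, #11, #12, #13 (alternates #14, #15, #16 not counted).
Of those, in Precinct 1: #10, #12 → 2.

2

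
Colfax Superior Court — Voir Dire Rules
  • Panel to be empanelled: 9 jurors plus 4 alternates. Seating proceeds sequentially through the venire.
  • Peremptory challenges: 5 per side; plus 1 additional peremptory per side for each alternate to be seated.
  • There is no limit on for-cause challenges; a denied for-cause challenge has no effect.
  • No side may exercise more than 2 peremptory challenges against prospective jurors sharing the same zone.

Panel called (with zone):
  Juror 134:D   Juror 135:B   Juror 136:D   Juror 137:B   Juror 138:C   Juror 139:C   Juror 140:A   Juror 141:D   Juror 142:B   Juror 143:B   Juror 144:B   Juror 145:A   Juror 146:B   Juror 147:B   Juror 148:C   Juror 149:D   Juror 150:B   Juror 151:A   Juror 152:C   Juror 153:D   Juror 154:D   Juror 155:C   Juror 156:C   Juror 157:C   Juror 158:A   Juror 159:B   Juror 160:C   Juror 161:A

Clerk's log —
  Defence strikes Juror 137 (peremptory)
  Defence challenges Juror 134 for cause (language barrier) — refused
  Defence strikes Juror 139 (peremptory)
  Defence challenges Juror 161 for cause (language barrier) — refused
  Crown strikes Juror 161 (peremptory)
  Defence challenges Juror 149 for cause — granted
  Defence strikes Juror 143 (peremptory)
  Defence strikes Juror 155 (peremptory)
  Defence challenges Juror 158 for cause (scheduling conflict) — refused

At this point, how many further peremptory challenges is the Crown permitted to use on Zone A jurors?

1

Crown peremptories so far: #161 — 1 of 9 used, 8 left overall.
Against Zone A: #161 — 1 used; per-zone cap 2 leaves 1.
Binding limit: min(8, 1) = 1.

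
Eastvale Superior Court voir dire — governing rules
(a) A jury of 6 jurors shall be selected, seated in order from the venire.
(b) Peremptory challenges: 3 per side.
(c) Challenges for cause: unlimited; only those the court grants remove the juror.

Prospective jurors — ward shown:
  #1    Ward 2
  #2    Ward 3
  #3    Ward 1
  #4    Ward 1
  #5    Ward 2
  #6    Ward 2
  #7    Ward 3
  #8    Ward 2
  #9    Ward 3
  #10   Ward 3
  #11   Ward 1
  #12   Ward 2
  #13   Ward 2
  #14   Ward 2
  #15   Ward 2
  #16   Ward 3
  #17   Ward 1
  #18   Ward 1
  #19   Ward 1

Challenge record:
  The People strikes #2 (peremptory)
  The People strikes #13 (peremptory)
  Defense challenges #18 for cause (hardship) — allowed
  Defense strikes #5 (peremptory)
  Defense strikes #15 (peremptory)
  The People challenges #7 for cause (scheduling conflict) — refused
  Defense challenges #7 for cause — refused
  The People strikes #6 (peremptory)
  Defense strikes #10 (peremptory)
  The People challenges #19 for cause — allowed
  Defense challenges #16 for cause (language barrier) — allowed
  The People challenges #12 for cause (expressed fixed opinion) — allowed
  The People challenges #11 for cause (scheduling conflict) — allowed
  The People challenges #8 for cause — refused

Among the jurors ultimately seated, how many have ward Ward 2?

2

Removed: #2, #5, #6, #10, #11, #12, #13, #15, #16, #18, #19.
Seated jurors 1–6: #1, #3, #4, #7, #8, #9.
Of those, in Ward 2: #1, #8 → 2.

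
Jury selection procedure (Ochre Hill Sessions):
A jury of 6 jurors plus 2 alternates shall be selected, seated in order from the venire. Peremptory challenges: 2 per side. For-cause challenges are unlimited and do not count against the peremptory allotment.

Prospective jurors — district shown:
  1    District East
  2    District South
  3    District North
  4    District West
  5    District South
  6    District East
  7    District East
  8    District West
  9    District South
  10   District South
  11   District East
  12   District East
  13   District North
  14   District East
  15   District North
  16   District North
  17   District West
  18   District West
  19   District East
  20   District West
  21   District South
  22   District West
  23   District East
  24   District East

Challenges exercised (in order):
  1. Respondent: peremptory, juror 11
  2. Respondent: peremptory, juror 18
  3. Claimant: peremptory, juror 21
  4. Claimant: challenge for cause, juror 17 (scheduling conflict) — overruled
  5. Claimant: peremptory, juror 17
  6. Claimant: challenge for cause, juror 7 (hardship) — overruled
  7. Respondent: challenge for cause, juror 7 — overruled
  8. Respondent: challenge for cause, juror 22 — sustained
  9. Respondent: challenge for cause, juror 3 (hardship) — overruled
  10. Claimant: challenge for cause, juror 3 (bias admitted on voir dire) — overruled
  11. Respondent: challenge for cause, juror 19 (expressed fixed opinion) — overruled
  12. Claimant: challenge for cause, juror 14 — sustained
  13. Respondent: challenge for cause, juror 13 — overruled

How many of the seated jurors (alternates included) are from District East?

3

Removed: #11, #14, #17, #18, #21, #22.
Seated (8 incl. alternates): #1, #2, #3, #4, #5, #6, #7, #8.
Of those, in District East: #1, #6, #7 → 3.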